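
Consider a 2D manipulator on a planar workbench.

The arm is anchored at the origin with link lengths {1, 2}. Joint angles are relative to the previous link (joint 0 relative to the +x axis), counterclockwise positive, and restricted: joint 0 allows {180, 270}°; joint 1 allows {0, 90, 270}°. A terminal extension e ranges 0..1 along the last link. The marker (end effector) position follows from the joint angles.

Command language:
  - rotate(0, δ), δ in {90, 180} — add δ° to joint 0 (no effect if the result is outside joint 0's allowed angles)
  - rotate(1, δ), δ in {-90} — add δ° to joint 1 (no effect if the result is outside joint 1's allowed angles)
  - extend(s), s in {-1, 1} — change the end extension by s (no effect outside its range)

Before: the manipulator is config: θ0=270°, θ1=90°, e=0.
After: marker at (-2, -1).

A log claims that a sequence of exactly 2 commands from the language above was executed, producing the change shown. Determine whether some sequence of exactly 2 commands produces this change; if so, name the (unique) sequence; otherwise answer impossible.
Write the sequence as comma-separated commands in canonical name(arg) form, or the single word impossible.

initial: config: θ0=270°, θ1=90°, e=0
t=1 rotate(1, -90) ⇒ config: θ0=270°, θ1=0°, e=0
t=2 rotate(1, -90) ⇒ config: θ0=270°, θ1=270°, e=0
no other 2-command option fits: unique.

rotate(1, -90), rotate(1, -90)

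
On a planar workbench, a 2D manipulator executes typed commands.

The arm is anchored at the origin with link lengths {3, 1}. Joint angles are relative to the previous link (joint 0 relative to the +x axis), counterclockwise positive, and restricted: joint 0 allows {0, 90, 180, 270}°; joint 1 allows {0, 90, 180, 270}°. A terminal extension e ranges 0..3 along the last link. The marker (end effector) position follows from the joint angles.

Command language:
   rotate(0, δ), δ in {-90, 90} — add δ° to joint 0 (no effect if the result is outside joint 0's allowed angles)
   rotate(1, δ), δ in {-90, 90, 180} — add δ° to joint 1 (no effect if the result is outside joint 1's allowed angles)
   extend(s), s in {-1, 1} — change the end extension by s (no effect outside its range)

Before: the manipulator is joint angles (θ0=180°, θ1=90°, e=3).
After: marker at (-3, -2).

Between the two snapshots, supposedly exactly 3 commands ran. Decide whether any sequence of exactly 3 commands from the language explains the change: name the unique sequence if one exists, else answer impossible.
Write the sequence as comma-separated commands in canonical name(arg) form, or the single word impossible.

key: order matters: swapping extend(1) and extend(-1) lands elsewhere
begin: joint angles (θ0=180°, θ1=90°, e=3)
1. extend(1) → joint angles (θ0=180°, θ1=90°, e=3)
2. extend(-1) → joint angles (θ0=180°, θ1=90°, e=2)
3. extend(-1) → joint angles (θ0=180°, θ1=90°, e=1)
no other 3-command option fits: unique.

extend(1), extend(-1), extend(-1)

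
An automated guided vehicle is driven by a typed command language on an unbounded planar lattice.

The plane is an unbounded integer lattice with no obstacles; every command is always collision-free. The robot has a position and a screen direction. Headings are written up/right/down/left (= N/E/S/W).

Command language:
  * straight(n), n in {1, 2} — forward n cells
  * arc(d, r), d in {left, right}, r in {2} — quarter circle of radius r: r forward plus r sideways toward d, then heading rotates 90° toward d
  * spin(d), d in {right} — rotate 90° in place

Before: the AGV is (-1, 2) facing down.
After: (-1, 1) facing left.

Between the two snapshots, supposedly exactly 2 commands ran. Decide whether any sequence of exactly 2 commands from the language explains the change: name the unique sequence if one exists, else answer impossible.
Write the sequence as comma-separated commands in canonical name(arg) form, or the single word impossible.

key: cell and facing (now W) both changed — the 2 commands mix motion and turning
start: (-1, 2) facing down
step 1 (straight(1)): (-1, 1) facing down
step 2 (spin(right)): (-1, 1) facing left
uniquely the one of 25 2-step routes that fits.

straight(1), spin(right)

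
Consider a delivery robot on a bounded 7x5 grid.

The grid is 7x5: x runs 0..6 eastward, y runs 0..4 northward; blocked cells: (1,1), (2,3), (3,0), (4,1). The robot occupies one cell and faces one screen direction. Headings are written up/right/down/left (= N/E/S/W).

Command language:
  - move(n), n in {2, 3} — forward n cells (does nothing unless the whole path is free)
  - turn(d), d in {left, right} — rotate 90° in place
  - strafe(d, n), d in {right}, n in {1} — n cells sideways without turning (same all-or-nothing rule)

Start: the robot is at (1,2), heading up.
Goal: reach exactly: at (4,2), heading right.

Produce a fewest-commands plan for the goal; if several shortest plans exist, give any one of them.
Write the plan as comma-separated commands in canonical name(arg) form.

turn(right), move(3)

start: at (1,2), heading up
[1] after turn(right): at (1,2), heading right
[2] after move(3): at (4,2), heading right
no 1-step plan works, so 2 is optimal.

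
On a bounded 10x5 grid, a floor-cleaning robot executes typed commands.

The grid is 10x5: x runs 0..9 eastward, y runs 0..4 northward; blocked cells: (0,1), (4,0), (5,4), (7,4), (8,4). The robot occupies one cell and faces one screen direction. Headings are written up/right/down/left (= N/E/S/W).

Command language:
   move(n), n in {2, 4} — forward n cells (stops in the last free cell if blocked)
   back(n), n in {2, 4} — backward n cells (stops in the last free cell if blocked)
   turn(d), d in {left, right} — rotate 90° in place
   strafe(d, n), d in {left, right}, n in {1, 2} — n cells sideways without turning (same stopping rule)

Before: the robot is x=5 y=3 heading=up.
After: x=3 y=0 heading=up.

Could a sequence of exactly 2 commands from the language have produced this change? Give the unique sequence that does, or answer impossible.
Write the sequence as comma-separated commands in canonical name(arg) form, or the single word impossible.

key: order matters: swapping strafe(left, 2) and back(4) lands elsewhere
from: x=5 y=3 heading=up
1. strafe(left, 2) → x=3 y=3 heading=up
2. back(4) → x=3 y=0 heading=up
all 100 alternatives checked — unique.

strafe(left, 2), back(4)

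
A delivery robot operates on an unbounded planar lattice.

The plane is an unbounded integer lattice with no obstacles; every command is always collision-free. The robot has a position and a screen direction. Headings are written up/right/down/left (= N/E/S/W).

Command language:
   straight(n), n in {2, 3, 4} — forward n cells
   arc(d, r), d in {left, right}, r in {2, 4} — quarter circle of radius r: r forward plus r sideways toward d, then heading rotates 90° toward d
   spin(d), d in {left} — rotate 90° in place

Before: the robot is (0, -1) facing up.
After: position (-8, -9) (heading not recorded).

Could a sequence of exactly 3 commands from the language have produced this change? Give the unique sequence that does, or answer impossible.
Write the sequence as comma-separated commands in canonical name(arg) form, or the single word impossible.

key: order matters: swapping spin(left) and arc(right, 4) lands elsewhere
start: (0, -1) facing up
t=1 spin(left) ⇒ (0, -1) facing left
t=2 arc(left, 4) ⇒ (-4, -5) facing down
t=3 arc(right, 4) ⇒ (-8, -9) facing left
uniquely the one of 512 3-step routes that fits.

spin(left), arc(left, 4), arc(right, 4)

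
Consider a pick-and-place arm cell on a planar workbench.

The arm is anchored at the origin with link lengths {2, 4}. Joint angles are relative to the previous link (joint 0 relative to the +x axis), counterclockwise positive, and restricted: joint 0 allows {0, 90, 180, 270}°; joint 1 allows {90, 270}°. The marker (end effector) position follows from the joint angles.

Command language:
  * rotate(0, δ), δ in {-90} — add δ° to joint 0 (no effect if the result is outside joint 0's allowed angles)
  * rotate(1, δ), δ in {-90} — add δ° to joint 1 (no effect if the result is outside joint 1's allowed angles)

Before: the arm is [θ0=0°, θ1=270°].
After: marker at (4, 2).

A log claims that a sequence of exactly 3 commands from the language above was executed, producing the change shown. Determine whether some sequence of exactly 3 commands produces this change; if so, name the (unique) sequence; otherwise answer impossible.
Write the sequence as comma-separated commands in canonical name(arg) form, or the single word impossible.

begin: [θ0=0°, θ1=270°]
[1] after rotate(0, -90): [θ0=270°, θ1=270°]
[2] after rotate(0, -90): [θ0=180°, θ1=270°]
[3] after rotate(0, -90): [θ0=90°, θ1=270°]
no rival 3-sequence matches.

rotate(0, -90), rotate(0, -90), rotate(0, -90)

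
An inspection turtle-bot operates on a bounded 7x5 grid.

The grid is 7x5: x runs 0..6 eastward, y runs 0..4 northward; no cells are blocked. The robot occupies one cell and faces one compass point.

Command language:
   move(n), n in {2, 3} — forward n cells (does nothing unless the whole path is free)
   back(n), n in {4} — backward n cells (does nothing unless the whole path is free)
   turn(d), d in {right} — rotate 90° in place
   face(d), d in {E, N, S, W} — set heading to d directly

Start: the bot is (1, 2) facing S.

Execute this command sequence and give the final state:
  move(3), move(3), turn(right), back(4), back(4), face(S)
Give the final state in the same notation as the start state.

from: (1, 2) facing S
[1] after move(3): (1, 2) facing S
[2] after move(3): (1, 2) facing S
[3] after turn(right): (1, 2) facing W
[4] after back(4): (5, 2) facing W
[5] after back(4): (5, 2) facing W
[6] after face(S): (5, 2) facing S

(5, 2) facing S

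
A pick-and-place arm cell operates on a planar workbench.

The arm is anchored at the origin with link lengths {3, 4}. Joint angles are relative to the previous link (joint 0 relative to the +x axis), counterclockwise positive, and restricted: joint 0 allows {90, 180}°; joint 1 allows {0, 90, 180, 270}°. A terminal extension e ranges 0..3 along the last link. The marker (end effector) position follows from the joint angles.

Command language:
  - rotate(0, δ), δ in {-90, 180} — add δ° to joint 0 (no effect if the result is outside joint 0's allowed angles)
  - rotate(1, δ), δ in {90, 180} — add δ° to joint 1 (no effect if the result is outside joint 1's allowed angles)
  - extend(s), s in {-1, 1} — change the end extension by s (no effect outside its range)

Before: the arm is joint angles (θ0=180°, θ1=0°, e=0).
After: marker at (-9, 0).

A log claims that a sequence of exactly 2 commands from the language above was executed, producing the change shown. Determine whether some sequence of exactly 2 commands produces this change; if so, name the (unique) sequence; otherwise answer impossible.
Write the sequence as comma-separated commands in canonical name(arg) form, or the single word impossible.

extend(1), extend(1)

t0: joint angles (θ0=180°, θ1=0°, e=0)
t=1 extend(1) ⇒ joint angles (θ0=180°, θ1=0°, e=1)
t=2 extend(1) ⇒ joint angles (θ0=180°, θ1=0°, e=2)
no rival 2-sequence matches.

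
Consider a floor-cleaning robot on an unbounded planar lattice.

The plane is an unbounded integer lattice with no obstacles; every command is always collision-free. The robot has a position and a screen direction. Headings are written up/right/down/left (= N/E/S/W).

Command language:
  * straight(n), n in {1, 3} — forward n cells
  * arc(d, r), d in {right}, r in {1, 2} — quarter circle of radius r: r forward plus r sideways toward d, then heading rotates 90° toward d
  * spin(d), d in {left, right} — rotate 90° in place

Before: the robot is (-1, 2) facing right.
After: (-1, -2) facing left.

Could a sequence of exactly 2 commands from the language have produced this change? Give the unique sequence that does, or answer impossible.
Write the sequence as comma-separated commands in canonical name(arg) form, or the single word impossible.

key: cell and facing (now W) both changed — the 2 commands mix motion and turning
t0: (-1, 2) facing right
step 1 (arc(right, 2)): (1, 0) facing down
step 2 (arc(right, 2)): (-1, -2) facing left
no rival 2-sequence matches.

arc(right, 2), arc(right, 2)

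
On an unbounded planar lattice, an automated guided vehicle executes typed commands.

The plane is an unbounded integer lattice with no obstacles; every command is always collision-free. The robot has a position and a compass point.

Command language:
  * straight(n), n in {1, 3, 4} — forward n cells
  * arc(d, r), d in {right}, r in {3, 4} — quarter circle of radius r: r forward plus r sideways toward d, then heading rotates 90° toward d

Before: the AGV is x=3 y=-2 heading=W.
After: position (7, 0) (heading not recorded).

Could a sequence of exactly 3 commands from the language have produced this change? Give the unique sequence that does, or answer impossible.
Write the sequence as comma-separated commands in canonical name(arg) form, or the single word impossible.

arc(right, 3), arc(right, 3), arc(right, 4)

key: order matters: swapping arc(right, 3) and arc(right, 4) lands elsewhere
initial: x=3 y=-2 heading=W
step 1 (arc(right, 3)): x=0 y=1 heading=N
step 2 (arc(right, 3)): x=3 y=4 heading=E
step 3 (arc(right, 4)): x=7 y=0 heading=S
uniquely the one of 125 3-step routes that fits.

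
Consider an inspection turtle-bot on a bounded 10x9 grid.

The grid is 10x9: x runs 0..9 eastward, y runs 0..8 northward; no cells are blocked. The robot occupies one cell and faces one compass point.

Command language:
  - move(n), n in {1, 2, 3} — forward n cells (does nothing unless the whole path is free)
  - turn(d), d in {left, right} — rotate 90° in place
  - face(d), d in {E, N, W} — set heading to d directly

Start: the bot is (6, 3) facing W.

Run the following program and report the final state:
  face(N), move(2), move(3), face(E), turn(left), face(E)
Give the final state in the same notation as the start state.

(6, 8) facing E

t0: (6, 3) facing W
[1] after face(N): (6, 3) facing N
[2] after move(2): (6, 5) facing N
[3] after move(3): (6, 8) facing N
[4] after face(E): (6, 8) facing E
[5] after turn(left): (6, 8) facing N
[6] after face(E): (6, 8) facing E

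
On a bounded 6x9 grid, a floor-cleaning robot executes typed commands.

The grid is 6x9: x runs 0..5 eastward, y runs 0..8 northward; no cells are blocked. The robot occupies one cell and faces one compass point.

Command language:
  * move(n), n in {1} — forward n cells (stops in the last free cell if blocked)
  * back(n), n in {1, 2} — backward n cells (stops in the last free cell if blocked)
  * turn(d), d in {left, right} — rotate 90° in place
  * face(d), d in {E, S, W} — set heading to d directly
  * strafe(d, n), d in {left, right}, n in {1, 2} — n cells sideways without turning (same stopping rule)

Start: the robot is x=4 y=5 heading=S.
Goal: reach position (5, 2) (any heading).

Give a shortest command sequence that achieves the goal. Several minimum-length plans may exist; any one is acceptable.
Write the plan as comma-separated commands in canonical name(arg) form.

face(W), strafe(left, 2), back(2), strafe(left, 1)

initial: x=4 y=5 heading=S
[1] after face(W): x=4 y=5 heading=W
[2] after strafe(left, 2): x=4 y=3 heading=W
[3] after back(2): x=5 y=3 heading=W
[4] after strafe(left, 1): x=5 y=2 heading=W
no 3-step plan works, so 4 is optimal.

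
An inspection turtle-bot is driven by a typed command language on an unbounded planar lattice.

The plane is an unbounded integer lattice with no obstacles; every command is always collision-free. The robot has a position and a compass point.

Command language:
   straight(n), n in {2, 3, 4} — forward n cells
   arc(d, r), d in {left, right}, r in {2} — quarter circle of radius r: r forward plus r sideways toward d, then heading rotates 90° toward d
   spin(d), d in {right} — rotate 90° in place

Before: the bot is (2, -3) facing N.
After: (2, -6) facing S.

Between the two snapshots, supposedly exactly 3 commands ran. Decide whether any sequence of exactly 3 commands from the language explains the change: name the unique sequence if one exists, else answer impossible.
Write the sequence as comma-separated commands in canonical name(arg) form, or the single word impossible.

spin(right), spin(right), straight(3)

key: position moved to (2,-6) AND the heading swung to S — translation plus rotation needed
initial: (2, -3) facing N
[1] after spin(right): (2, -3) facing E
[2] after spin(right): (2, -3) facing S
[3] after straight(3): (2, -6) facing S
uniquely the one of 216 3-step routes that fits.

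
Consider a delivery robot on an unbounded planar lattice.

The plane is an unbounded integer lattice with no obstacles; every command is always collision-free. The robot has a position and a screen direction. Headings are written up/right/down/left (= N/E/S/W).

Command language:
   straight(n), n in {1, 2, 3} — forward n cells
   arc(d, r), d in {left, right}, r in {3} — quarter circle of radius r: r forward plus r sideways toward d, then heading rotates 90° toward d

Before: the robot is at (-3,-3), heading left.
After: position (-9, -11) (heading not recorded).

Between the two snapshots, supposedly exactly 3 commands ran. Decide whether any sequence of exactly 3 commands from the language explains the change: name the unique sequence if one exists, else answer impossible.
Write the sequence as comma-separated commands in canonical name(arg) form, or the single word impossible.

key: running arc(right, 3) before arc(left, 3) would end elsewhere — order is forced
from: at (-3,-3), heading left
step 1 (arc(left, 3)): at (-6,-6), heading down
step 2 (straight(2)): at (-6,-8), heading down
step 3 (arc(right, 3)): at (-9,-11), heading left
no other 3-command option fits: unique.

arc(left, 3), straight(2), arc(right, 3)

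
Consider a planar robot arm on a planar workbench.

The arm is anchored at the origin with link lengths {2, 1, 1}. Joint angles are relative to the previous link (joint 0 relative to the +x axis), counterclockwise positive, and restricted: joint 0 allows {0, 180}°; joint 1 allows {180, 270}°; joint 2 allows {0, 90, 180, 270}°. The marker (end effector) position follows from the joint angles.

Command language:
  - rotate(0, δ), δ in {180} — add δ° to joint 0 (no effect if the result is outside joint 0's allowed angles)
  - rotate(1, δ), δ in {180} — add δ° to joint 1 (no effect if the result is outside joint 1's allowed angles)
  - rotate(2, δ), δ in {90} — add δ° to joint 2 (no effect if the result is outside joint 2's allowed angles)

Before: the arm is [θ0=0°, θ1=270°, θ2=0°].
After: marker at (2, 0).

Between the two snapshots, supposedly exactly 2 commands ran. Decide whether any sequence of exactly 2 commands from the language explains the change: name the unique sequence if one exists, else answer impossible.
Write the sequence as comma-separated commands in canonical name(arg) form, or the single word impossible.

rotate(2, 90), rotate(2, 90)

from: [θ0=0°, θ1=270°, θ2=0°]
step 1 (rotate(2, 90)): [θ0=0°, θ1=270°, θ2=90°]
step 2 (rotate(2, 90)): [θ0=0°, θ1=270°, θ2=180°]
no rival 2-sequence matches.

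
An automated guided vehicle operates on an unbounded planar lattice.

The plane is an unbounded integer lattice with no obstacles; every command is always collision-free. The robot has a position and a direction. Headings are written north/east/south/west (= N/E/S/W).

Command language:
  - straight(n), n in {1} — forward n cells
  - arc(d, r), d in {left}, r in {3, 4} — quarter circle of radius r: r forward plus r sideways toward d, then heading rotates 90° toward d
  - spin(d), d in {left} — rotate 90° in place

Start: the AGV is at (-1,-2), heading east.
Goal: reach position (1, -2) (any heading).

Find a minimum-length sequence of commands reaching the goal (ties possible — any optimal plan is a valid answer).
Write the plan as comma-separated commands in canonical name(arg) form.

t0: at (-1,-2), heading east
[1] after straight(1): at (0,-2), heading east
[2] after straight(1): at (1,-2), heading east
nothing shorter than 2 reaches the goal.

straight(1), straight(1)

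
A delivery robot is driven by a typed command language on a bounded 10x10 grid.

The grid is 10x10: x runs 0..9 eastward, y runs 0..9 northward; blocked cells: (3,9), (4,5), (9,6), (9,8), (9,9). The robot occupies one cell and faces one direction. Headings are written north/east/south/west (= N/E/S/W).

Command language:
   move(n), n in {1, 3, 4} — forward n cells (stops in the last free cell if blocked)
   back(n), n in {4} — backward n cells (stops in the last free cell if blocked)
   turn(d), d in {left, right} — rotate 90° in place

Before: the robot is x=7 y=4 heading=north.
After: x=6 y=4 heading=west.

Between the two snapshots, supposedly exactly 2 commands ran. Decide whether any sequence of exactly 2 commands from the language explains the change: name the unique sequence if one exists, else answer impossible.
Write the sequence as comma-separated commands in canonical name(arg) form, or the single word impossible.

turn(left), move(1)

key: order matters: swapping turn(left) and move(1) lands elsewhere
start: x=7 y=4 heading=north
step 1 (turn(left)): x=7 y=4 heading=west
step 2 (move(1)): x=6 y=4 heading=west
uniquely the one of 36 2-step routes that fits.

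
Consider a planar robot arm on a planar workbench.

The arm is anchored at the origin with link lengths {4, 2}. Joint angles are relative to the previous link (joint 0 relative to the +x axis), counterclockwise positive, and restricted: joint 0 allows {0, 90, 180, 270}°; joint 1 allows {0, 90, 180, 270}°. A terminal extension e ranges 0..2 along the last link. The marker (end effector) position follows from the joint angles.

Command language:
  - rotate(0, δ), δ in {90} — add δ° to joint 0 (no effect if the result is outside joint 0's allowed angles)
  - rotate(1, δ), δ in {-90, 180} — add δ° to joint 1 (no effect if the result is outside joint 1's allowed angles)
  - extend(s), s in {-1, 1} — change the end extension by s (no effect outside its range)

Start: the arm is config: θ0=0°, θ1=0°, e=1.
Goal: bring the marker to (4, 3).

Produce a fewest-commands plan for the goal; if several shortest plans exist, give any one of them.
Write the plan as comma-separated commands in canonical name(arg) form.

rotate(1, 180), rotate(1, -90)

start: config: θ0=0°, θ1=0°, e=1
step 1 (rotate(1, 180)): config: θ0=0°, θ1=180°, e=1
step 2 (rotate(1, -90)): config: θ0=0°, θ1=90°, e=1
nothing shorter than 2 reaches the goal.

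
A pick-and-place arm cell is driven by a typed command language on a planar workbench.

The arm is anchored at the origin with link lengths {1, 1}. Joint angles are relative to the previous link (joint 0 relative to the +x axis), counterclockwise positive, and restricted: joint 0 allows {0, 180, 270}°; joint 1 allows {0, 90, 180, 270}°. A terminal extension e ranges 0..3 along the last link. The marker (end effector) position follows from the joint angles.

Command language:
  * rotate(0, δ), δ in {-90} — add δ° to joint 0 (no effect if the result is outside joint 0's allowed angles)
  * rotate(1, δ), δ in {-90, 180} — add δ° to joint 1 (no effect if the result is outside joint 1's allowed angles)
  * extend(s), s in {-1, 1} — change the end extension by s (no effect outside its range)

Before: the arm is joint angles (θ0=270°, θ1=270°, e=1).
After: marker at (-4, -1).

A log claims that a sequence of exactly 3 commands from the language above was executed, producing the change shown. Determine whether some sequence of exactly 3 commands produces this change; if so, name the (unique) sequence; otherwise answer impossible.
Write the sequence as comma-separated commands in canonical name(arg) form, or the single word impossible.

extend(1), extend(1), extend(1)

start: joint angles (θ0=270°, θ1=270°, e=1)
t=1 extend(1) ⇒ joint angles (θ0=270°, θ1=270°, e=2)
t=2 extend(1) ⇒ joint angles (θ0=270°, θ1=270°, e=3)
t=3 extend(1) ⇒ joint angles (θ0=270°, θ1=270°, e=3)
no other 3-command option fits: unique.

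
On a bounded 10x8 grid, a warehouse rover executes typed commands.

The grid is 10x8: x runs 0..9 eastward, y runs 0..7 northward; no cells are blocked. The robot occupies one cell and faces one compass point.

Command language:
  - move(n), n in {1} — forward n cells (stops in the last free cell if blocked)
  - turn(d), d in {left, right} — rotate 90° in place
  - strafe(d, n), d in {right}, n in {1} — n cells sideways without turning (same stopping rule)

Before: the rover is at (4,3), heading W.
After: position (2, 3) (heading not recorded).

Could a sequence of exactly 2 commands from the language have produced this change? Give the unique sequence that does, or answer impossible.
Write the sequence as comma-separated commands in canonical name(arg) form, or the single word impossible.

start: at (4,3), heading W
1. move(1) → at (3,3), heading W
2. move(1) → at (2,3), heading W
uniquely the one of 16 2-step routes that fits.

move(1), move(1)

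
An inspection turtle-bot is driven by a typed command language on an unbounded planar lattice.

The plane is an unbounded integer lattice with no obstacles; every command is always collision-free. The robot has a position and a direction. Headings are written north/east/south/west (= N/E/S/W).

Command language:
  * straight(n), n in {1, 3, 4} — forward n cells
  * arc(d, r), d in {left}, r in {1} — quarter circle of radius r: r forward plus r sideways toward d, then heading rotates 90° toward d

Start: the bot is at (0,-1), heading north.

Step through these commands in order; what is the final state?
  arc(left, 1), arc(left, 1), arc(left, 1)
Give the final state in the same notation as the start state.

at (-1,-2), heading east

start: at (0,-1), heading north
step 1 (arc(left, 1)): at (-1,0), heading west
step 2 (arc(left, 1)): at (-2,-1), heading south
step 3 (arc(left, 1)): at (-1,-2), heading east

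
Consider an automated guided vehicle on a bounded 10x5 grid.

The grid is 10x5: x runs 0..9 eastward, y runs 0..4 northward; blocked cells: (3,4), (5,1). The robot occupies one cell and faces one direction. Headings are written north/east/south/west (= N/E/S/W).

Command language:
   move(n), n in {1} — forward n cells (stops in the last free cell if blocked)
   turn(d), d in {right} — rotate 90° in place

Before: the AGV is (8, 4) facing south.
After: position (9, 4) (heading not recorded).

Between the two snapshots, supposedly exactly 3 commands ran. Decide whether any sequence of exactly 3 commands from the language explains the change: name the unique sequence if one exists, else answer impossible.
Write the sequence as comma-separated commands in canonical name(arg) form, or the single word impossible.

impossible

no 3-step route produces this change.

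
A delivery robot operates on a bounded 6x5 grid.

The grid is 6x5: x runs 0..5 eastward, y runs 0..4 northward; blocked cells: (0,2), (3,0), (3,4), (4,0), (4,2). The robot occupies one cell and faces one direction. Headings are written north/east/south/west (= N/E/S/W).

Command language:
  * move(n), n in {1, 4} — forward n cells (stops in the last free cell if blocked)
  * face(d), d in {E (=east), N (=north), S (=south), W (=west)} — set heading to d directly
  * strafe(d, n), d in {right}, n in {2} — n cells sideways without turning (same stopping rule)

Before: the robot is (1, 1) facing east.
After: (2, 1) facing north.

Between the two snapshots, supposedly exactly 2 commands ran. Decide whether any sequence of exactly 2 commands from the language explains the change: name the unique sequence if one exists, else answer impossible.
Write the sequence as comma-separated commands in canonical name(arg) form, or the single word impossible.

key: running face(N) before move(1) would end elsewhere — order is forced
from: (1, 1) facing east
t=1 move(1) ⇒ (2, 1) facing east
t=2 face(N) ⇒ (2, 1) facing north
all 49 alternatives checked — unique.

move(1), face(N)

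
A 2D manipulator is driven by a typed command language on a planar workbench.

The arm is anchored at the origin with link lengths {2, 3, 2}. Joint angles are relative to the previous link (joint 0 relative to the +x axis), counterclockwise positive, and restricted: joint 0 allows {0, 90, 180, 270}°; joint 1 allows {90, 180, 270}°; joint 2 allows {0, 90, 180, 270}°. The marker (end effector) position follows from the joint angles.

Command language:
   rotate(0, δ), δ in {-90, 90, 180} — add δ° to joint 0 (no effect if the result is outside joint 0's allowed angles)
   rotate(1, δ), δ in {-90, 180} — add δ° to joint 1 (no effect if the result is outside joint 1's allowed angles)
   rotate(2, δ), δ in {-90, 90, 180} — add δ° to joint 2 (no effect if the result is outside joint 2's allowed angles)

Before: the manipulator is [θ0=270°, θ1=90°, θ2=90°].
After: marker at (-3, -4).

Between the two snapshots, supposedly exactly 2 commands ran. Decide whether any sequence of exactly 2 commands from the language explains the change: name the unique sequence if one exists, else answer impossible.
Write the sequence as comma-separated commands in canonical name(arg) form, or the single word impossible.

rotate(1, -90), rotate(1, 180)

key: order matters: swapping rotate(1, -90) and rotate(1, 180) lands elsewhere
initial: [θ0=270°, θ1=90°, θ2=90°]
[1] after rotate(1, -90): [θ0=270°, θ1=90°, θ2=90°]
[2] after rotate(1, 180): [θ0=270°, θ1=270°, θ2=90°]
no other 2-command option fits: unique.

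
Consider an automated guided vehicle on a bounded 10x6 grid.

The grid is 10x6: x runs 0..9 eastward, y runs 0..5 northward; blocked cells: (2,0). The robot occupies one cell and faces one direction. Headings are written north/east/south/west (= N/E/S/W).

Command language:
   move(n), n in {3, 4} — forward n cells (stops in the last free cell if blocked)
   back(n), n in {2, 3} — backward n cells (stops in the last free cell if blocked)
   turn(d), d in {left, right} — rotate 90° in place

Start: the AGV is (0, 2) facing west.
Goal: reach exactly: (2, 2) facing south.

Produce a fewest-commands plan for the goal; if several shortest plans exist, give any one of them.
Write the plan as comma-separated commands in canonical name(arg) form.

start: (0, 2) facing west
step 1 (back(2)): (2, 2) facing west
step 2 (turn(left)): (2, 2) facing south
nothing shorter than 2 reaches the goal.

back(2), turn(left)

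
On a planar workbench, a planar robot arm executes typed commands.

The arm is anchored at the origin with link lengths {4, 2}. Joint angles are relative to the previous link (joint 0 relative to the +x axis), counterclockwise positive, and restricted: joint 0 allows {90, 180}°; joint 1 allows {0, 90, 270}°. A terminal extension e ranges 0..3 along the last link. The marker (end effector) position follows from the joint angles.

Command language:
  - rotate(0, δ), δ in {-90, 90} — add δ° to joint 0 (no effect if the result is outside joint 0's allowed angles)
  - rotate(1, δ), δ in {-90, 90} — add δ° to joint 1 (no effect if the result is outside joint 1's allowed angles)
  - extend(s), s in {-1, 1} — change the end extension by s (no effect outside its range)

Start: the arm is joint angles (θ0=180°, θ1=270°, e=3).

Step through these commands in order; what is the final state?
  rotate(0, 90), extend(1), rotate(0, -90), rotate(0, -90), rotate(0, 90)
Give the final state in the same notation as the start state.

joint angles (θ0=180°, θ1=270°, e=3)

t0: joint angles (θ0=180°, θ1=270°, e=3)
step 1 (rotate(0, 90)): joint angles (θ0=180°, θ1=270°, e=3)
step 2 (extend(1)): joint angles (θ0=180°, θ1=270°, e=3)
step 3 (rotate(0, -90)): joint angles (θ0=90°, θ1=270°, e=3)
step 4 (rotate(0, -90)): joint angles (θ0=90°, θ1=270°, e=3)
step 5 (rotate(0, 90)): joint angles (θ0=180°, θ1=270°, e=3)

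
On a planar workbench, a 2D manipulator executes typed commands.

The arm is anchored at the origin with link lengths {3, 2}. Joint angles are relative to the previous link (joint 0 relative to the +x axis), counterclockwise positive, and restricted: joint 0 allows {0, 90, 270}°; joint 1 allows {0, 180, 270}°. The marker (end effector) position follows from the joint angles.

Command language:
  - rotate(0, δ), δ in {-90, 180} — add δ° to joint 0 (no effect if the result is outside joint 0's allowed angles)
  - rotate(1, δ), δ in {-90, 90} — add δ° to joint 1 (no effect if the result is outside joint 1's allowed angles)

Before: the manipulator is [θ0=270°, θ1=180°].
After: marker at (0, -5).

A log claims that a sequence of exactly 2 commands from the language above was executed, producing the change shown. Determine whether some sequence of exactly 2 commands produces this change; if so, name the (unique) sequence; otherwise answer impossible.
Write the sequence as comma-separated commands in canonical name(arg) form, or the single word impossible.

from: [θ0=270°, θ1=180°]
t=1 rotate(1, 90) ⇒ [θ0=270°, θ1=270°]
t=2 rotate(1, 90) ⇒ [θ0=270°, θ1=0°]
no other 2-command option fits: unique.

rotate(1, 90), rotate(1, 90)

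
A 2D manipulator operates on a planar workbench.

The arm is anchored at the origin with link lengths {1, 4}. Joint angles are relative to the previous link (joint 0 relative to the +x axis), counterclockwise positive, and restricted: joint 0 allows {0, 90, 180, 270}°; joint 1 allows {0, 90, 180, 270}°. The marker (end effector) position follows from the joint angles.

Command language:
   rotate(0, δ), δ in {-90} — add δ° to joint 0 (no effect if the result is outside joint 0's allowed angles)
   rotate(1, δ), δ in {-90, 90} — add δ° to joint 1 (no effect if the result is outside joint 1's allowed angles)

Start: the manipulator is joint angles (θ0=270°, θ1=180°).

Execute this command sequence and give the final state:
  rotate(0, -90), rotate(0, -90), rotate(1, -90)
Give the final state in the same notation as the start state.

joint angles (θ0=90°, θ1=90°)

begin: joint angles (θ0=270°, θ1=180°)
step 1 (rotate(0, -90)): joint angles (θ0=180°, θ1=180°)
step 2 (rotate(0, -90)): joint angles (θ0=90°, θ1=180°)
step 3 (rotate(1, -90)): joint angles (θ0=90°, θ1=90°)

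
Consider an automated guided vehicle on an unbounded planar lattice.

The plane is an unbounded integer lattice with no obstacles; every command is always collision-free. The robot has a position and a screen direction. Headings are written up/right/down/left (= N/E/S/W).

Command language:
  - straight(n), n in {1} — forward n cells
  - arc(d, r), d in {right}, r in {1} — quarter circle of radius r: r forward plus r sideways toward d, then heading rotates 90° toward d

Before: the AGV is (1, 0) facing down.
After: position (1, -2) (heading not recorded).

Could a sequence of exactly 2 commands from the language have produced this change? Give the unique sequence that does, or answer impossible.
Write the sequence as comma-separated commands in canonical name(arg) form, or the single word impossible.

straight(1), straight(1)

initial: (1, 0) facing down
t=1 straight(1) ⇒ (1, -1) facing down
t=2 straight(1) ⇒ (1, -2) facing down
all 4 alternatives checked — unique.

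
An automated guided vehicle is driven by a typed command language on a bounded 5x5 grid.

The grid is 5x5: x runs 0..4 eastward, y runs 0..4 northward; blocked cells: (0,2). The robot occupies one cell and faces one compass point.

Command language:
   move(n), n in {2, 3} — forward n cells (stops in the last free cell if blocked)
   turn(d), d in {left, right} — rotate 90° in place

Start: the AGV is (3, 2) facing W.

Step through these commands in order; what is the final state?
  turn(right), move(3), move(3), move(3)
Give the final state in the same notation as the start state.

from: (3, 2) facing W
[1] after turn(right): (3, 2) facing N
[2] after move(3): (3, 4) facing N
[3] after move(3): (3, 4) facing N
[4] after move(3): (3, 4) facing N

(3, 4) facing N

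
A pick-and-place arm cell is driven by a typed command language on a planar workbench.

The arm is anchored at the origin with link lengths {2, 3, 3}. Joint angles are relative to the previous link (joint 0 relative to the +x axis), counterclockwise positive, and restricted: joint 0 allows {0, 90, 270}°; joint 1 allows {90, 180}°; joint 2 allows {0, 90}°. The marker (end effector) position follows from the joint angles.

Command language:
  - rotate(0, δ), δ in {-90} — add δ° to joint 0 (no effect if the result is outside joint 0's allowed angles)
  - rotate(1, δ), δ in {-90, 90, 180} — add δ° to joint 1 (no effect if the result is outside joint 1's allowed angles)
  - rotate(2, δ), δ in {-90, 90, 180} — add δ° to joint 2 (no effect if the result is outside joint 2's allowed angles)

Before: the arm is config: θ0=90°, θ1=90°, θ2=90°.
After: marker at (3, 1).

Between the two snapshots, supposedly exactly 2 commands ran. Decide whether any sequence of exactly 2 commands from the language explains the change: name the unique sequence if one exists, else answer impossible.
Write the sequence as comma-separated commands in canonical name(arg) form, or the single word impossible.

rotate(0, -90), rotate(0, -90)

from: config: θ0=90°, θ1=90°, θ2=90°
step 1 (rotate(0, -90)): config: θ0=0°, θ1=90°, θ2=90°
step 2 (rotate(0, -90)): config: θ0=270°, θ1=90°, θ2=90°
uniquely the one of 49 2-step routes that fits.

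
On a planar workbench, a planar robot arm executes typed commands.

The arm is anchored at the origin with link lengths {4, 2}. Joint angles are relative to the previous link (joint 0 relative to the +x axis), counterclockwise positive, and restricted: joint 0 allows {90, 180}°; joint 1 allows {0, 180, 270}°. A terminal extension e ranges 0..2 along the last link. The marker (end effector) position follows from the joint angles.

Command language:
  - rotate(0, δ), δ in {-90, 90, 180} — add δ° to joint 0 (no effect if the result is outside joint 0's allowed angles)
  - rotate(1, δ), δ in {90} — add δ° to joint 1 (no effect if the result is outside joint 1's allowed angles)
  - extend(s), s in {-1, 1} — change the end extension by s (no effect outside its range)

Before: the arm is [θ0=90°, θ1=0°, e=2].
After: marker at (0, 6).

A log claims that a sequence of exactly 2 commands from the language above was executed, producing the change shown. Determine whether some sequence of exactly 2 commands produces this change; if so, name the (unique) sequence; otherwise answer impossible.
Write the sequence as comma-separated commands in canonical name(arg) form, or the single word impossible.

initial: [θ0=90°, θ1=0°, e=2]
step 1 (extend(-1)): [θ0=90°, θ1=0°, e=1]
step 2 (extend(-1)): [θ0=90°, θ1=0°, e=0]
no other 2-command option fits: unique.

extend(-1), extend(-1)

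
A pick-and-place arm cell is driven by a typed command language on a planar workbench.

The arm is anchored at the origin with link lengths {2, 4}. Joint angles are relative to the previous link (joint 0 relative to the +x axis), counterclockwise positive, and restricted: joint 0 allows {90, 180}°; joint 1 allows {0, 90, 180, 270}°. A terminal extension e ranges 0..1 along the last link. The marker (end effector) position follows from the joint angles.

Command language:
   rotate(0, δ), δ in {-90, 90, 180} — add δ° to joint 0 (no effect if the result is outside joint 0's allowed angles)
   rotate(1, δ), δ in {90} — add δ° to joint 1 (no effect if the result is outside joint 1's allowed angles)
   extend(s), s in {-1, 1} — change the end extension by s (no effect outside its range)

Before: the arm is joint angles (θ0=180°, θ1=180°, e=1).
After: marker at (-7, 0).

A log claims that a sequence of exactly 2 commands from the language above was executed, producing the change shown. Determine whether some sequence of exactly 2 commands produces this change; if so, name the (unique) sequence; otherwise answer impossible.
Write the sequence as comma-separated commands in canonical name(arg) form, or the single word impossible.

begin: joint angles (θ0=180°, θ1=180°, e=1)
t=1 rotate(1, 90) ⇒ joint angles (θ0=180°, θ1=270°, e=1)
t=2 rotate(1, 90) ⇒ joint angles (θ0=180°, θ1=0°, e=1)
all 36 alternatives checked — unique.

rotate(1, 90), rotate(1, 90)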